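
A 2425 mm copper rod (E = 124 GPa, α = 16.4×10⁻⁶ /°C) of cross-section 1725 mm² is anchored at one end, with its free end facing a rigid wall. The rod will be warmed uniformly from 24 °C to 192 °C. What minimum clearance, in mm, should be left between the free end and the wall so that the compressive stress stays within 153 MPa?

With no wall the rod would lengthen by αΔT L = 16.4×10⁻⁶ × 168 × 2425 = 6.681 mm.
At the allowable stress the elastic shortening the wall may impose is σL/E = 153 × 2425 / (124×10³) = 2.992 mm.
So the gap has to take up the difference, g_min = δ_free − σL/E = 6.681 − 2.992 = 3.689 mm.

g ≈ 3.69 mm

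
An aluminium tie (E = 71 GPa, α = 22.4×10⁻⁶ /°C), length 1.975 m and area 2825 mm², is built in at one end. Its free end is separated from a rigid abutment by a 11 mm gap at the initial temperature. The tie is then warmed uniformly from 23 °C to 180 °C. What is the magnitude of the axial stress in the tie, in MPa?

σ ≈ 0 MPa

Unrestrained expansion: δ_free = αΔT L = 22.4×10⁻⁶ × 157 × 1975 = 6.946 mm.
Since δ_free = 6.95 mm is less than the 11 mm gap, the tie never touches the wall. No axial force develops.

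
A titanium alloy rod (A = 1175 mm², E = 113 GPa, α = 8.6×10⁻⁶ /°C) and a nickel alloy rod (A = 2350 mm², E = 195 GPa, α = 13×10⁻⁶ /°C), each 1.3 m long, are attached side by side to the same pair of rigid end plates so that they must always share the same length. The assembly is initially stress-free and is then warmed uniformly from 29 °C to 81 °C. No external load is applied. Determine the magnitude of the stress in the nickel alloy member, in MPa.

σ ≈ 10 MPa (compressive)

Equilibrium of a rigid end plate with no external load gives equal and opposite internal forces ±P in the two members. Since α_{nickel alloy} > α_{titanium alloy}, heating drives the nickel alloy into compression and the titanium alloy into tension.
Compatibility of the two members (thermal + elastic change equal): (α₁ − α₂)ΔT = P·[1/(A₁E₁) + 1/(A₂E₂)].
|α₁ − α₂|·ΔT = 4.4×10⁻⁶ × 52 = 0.0002288.
1/(A₁E₁) + 1/(A₂E₂) = 1/(1175×113×10³) + 1/(2350×195×10³) = 9.714×10⁻⁹ N⁻¹.
P = 0.0002288 / 9.714×10⁻⁹ = 23550 N = 23.55 kN.
σ_{nickel alloy} = P/A₂ = 23550/2350 = 10.02 MPa, compressive.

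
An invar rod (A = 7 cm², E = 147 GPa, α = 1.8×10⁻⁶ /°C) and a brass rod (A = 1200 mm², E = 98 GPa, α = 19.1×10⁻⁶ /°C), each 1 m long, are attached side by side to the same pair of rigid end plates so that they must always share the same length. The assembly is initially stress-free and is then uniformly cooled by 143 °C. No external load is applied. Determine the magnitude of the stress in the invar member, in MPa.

σ ≈ 194 MPa (compressive)

Both members must finish at the same length. With the larger α, the brass tends to over-contract; the plates restrain it, putting the brass in tension and the invar in compression. With no external load the two internal forces are equal and opposite, magnitude P.
Equating the net (thermal + elastic) strains gives |α₁ − α₂|·ΔT = P·[1/(A₁E₁) + 1/(A₂E₂)].
|α₁ − α₂|·ΔT = 17.3×10⁻⁶ × 143 = 0.002474.
1/(A₁E₁) + 1/(A₂E₂) = 1/(700×147×10³) + 1/(1200×98×10³) = 1.822×10⁻⁸ N⁻¹.
So P = 0.002474 / 1.822×10⁻⁸ = 135.8 kN.
σ_{invar} = P/A₁ = 135800/700 = 194 MPa, compressive.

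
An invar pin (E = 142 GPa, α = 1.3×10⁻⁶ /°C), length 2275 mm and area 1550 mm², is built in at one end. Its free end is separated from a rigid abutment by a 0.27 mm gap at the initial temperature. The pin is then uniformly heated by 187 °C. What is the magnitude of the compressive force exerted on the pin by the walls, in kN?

Unrestrained expansion: δ_free = αΔT L = 1.3×10⁻⁶ × 187 × 2275 = 0.5531 mm.
This exceeds the 0.27 mm gap, so the wall pushes back. The portion of expansion that must be recovered elastically is δ_free − gap = 0.5531 − 0.27 = 0.2831 mm.
So σ = E(δ_free − g)/L = 142×10³ × 0.2831/2275 = 17.67 MPa.
P = σA = 17.67 × 1550 = 27.38 kN.

P ≈ 27.4 kN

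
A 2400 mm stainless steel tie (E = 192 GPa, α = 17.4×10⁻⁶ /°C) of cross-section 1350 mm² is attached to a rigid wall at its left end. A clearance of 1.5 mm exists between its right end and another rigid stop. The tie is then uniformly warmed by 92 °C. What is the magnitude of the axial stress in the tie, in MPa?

If the wall were absent the tie would grow by αΔT L = 17.4×10⁻⁶ × 92 × 2400 = 3.842 mm.
This exceeds the 1.5 mm gap, so the wall pushes back. The portion of expansion that must be recovered elastically is δ_free − gap = 3.842 − 1.5 = 2.342 mm.
So σ = E(δ_free − g)/L = 192×10³ × 2.342/2400 = 187.4 MPa.

σ ≈ 187 MPa (compressive)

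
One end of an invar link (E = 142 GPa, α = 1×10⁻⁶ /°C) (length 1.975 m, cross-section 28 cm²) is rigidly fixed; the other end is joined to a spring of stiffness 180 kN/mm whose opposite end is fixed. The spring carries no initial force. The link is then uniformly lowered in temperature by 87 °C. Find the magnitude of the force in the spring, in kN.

P ≈ 16.3 kN

If the spring were absent the link would shorten by αΔT L = 1×10⁻⁶ × 87 × 1975 = 0.1718 mm.
With a force P in the spring, the elastic change of the link is PL/(AE) and that of the spring is P/k; compatibility requires their sum to equal δ_free.
So P = δ_free / [L/(AE) + 1/k] = 0.1718 / [ 1975/(2800×142×10³) + 1/(180×10³) ].
P = 0.1718 / 1.052×10⁻⁵ = 16330 N.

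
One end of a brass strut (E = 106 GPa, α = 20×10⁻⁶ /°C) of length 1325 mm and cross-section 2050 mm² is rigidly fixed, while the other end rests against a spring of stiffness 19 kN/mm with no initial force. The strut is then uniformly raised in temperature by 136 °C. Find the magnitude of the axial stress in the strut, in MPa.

Free thermal expansion: δ_free = αΔT L = 20×10⁻⁶ × 136 × 1325 = 3.604 mm.
Let P be the compressive force at the spring. The strut shortens elastically by PL/(AE) and the spring compresses by P/k; together these equal δ_free.
P [ L/(AE) + 1/k ] = δ_free → P [ 1325/(2050×106×10³) + 1/(19×10³) ] = 3.604.
P = 3.604 / 5.873×10⁻⁵ = 61370 N.
σ = P/A = 61370/2050 = 29.93 MPa.

σ ≈ 29.9 MPa (compressive)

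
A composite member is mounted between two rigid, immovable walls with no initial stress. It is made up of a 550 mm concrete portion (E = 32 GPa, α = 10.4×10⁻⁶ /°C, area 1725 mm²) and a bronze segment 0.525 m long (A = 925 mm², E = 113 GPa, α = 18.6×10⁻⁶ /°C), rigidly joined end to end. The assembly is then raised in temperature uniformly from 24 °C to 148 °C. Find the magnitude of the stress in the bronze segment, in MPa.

Free thermal expansion of the whole bar: Σ αᵢΔT Lᵢ = 10.4×10⁻⁶×124×550 + 18.6×10⁻⁶×124×525 = 1.92 mm.
The walls prevent any net length change, so an axial force P (same in every segment) develops. Compatibility: P · Σ Lᵢ/(AᵢEᵢ) = δ_free.
Σ Lᵢ/(AᵢEᵢ) = 550/(1725×32×10³) + 525/(925×113×10³) = 1.499×10⁻⁵ mm/N.
Hence P = δ_free / Σ(L/AE) = 1.92/1.499×10⁻⁵ = 128.1 kN (compressive).
σ_{bronze} = P / A = 128100 / 925 = 138.5 MPa.

σ ≈ 139 MPa (compressive)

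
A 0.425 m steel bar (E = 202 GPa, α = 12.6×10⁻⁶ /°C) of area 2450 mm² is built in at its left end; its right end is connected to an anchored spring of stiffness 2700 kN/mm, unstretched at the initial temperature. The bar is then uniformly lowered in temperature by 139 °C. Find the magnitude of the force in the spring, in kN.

P ≈ 606 kN

Free thermal contraction: δ_free = αΔT L = 12.6×10⁻⁶ × 139 × 425 = 0.7443 mm.
With a force P in the spring, the elastic change of the bar is PL/(AE) and that of the spring is P/k; compatibility requires their sum to equal δ_free.
So P = δ_free / [L/(AE) + 1/k] = 0.7443 / [ 425/(2450×202×10³) + 1/(2700×10³) ].
P = 0.7443 / 1.229×10⁻⁶ = 605600 N.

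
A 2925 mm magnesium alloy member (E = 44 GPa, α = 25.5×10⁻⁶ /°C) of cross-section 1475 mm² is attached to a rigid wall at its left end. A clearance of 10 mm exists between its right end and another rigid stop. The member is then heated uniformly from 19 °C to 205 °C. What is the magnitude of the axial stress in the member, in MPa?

Unrestrained expansion: δ_free = αΔT L = 25.5×10⁻⁶ × 186 × 2925 = 13.87 mm.
This exceeds the 10 mm gap, so the wall pushes back. The portion of expansion that must be recovered elastically is δ_free − gap = 13.87 − 10 = 3.873 mm.
So σ = E(δ_free − g)/L = 44×10³ × 3.873/2925 = 58.26 MPa.

σ ≈ 58.3 MPa (compressive)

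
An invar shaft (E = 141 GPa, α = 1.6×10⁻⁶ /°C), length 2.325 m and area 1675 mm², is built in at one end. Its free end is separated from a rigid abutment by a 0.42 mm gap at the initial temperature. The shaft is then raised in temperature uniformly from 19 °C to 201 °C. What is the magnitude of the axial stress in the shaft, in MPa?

If the wall were absent the shaft would grow by αΔT L = 1.6×10⁻⁶ × 182 × 2325 = 0.677 mm.
This exceeds the 0.42 mm gap, so the wall pushes back. The portion of expansion that must be recovered elastically is δ_free − gap = 0.677 − 0.42 = 0.257 mm.
Compatibility: PL/(AE) = 0.257 mm, so σ = P/A = E × (0.257/2325) = 15.59 MPa.

σ ≈ 15.6 MPa (compressive)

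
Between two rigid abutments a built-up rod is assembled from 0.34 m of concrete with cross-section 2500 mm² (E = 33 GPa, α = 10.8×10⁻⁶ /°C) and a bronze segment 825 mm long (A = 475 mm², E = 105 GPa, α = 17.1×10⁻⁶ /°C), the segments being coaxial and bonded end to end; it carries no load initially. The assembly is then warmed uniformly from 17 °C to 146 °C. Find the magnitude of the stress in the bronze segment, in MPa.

Free thermal expansion of the whole bar: Σ αᵢΔT Lᵢ = 10.8×10⁻⁶×129×340 + 17.1×10⁻⁶×129×825 = 2.294 mm.
The walls prevent any net length change, so an axial force P (same in every segment) develops. Compatibility: P · Σ Lᵢ/(AᵢEᵢ) = δ_free.
The series flexibility is Σ Lᵢ/(AᵢEᵢ) = 340/(2500×33×10³) + 825/(475×105×10³) = 2.066×10⁻⁵ mm/N.
Hence P = δ_free / Σ(L/AE) = 2.294/2.066×10⁻⁵ = 111 kN (compressive).
σ_{bronze} = P / A = 111000 / 475 = 233.7 MPa.

σ ≈ 234 MPa (compressive)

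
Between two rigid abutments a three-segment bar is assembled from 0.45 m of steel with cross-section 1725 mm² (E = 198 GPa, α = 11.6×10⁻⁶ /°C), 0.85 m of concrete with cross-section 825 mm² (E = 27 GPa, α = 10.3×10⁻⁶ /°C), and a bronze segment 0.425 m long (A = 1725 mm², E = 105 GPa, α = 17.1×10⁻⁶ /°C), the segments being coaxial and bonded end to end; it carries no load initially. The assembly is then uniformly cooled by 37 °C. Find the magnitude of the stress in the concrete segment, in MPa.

With the walls removed the bar would change length by δ_free = Σ αᵢΔT Lᵢ = 11.6×10⁻⁶×37×450 + 10.3×10⁻⁶×37×850 + 17.1×10⁻⁶×37×425 = 0.786 mm.
Since the ends are fixed, an axial force P builds up, equal in every segment, with P · Σ Lᵢ/(AᵢEᵢ) = δ_free.
Σ Lᵢ/(AᵢEᵢ) = 450/(1725×198×10³) + 850/(825×27×10³) + 425/(1725×105×10³) = 4.182×10⁻⁵ mm/N.
So P = 0.786 / 4.182×10⁻⁵ = 18.79 kN, tensile.
σ_{concrete} = P / A = 18790 / 825 = 22.78 MPa.

σ ≈ 22.8 MPa (tensile)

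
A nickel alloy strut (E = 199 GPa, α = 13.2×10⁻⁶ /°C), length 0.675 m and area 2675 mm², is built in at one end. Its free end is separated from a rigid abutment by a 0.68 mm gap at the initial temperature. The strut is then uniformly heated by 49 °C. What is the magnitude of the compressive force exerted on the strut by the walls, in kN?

Unrestrained expansion: δ_free = αΔT L = 13.2×10⁻⁶ × 49 × 675 = 0.4366 mm.
Since δ_free = 0.437 mm is less than the 0.68 mm gap, the strut never touches the wall. No axial force develops.

P ≈ 0 kN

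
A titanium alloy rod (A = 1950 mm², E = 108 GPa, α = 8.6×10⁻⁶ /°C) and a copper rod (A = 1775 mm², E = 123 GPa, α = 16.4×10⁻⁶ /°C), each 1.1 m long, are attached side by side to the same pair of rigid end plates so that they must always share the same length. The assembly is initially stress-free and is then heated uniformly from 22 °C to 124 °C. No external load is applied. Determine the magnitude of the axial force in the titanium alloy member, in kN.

P ≈ 85.3 kN (tensile in the titanium alloy)

Equilibrium of a rigid end plate with no external load gives equal and opposite internal forces ±P in the two members. Since α_{copper} > α_{titanium alloy}, heating drives the copper into compression and the titanium alloy into tension.
Equating the net (thermal + elastic) strains gives |α₁ − α₂|·ΔT = P·[1/(A₁E₁) + 1/(A₂E₂)].
|α₁ − α₂|·ΔT = 7.8×10⁻⁶ × 102 = 0.0007956.
1/(A₁E₁) + 1/(A₂E₂) = 1/(1950×108×10³) + 1/(1775×123×10³) = 9.329×10⁻⁹ N⁻¹.
So P = 0.0007956 / 9.329×10⁻⁹ = 85.29 kN.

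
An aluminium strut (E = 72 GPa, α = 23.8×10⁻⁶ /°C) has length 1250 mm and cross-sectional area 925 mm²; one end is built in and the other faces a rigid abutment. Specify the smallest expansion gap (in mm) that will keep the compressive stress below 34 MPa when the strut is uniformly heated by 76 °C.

Free expansion if unrestrained: δ_free = αΔT L = 23.8×10⁻⁶ × 76 × 1250 = 2.261 mm.
At the allowable stress the elastic shortening the wall may impose is σL/E = 34 × 1250 / (72×10³) = 0.5903 mm.
The gap must absorb the remainder: g_min = 2.261 − 0.5903 = 1.671 mm.

g ≈ 1.67 mm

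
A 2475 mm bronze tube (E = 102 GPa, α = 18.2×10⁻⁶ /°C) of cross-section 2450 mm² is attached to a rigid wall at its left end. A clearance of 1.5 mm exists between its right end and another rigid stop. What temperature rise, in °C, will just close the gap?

The gap closes when αΔT L = 1.5 mm, since the tube is still unstressed at that instant.
So ΔT = g/(αL) = 1.5/(18.2×10⁻⁶ × 2475) = 33.3 °C.

ΔT ≈ 33.3 °C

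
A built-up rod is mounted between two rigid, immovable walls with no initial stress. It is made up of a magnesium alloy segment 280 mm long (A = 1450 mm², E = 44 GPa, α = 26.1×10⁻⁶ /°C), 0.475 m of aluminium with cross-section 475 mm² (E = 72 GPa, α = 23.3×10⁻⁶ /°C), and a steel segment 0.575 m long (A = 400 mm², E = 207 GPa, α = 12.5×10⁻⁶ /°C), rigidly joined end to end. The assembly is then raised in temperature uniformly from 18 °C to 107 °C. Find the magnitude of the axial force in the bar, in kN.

P ≈ 90.2 kN (compressive)

With the walls removed the bar would change length by δ_free = Σ αᵢΔT Lᵢ = 26.1×10⁻⁶×89×280 + 23.3×10⁻⁶×89×475 + 12.5×10⁻⁶×89×575 = 2.275 mm.
The rigid supports impose zero overall length change; the single axial force P common to all segments must satisfy P Σ Lᵢ/(AᵢEᵢ) = δ_free.
Σ Lᵢ/(AᵢEᵢ) = 280/(1450×44×10³) + 475/(475×72×10³) + 575/(400×207×10³) = 2.522×10⁻⁵ mm/N.
Hence P = δ_free / Σ(L/AE) = 2.275/2.522×10⁻⁵ = 90.2 kN (compressive).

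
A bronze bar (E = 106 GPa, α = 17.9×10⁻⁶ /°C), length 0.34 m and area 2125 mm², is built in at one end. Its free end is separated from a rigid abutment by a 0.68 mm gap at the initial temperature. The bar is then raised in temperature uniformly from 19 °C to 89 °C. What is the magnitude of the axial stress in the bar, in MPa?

σ ≈ 0 MPa

If the wall were absent the bar would grow by αΔT L = 17.9×10⁻⁶ × 70 × 340 = 0.426 mm.
This is smaller than the 0.68 mm clearance, so the bar expands freely without reaching the stop — the stress is zero.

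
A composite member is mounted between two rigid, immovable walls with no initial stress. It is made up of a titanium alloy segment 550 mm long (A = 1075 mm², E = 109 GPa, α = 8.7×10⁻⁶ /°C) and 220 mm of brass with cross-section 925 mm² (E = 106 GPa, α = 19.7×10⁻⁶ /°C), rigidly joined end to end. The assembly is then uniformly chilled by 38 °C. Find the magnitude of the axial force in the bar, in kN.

If the supports were absent, the total length change would be Σ αᵢΔT Lᵢ = 8.7×10⁻⁶×38×550 + 19.7×10⁻⁶×38×220 = 0.3465 mm.
The walls prevent any net length change, so an axial force P (same in every segment) develops. Compatibility: P · Σ Lᵢ/(AᵢEᵢ) = δ_free.
The series flexibility is Σ Lᵢ/(AᵢEᵢ) = 550/(1075×109×10³) + 220/(925×106×10³) = 6.938×10⁻⁶ mm/N.
P = 0.3465 / 6.938×10⁻⁶ = 49950 N = 49.95 kN, tensile.

P ≈ 49.9 kN (tensile)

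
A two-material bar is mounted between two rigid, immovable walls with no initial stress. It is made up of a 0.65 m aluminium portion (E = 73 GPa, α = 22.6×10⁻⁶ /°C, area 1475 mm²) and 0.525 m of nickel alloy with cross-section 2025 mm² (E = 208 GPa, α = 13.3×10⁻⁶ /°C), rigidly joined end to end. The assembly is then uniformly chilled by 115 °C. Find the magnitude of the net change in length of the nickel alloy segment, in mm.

|ΔL| ≈ 0.376 mm

With the walls removed the bar would change length by δ_free = Σ αᵢΔT Lᵢ = 22.6×10⁻⁶×115×650 + 13.3×10⁻⁶×115×525 = 2.492 mm.
The walls prevent any net length change, so an axial force P (same in every segment) develops. Compatibility: P · Σ Lᵢ/(AᵢEᵢ) = δ_free.
The series flexibility is Σ Lᵢ/(AᵢEᵢ) = 650/(1475×73×10³) + 525/(2025×208×10³) = 7.283×10⁻⁶ mm/N.
Hence P = δ_free / Σ(L/AE) = 2.492/7.283×10⁻⁶ = 342.2 kN (tensile).
For the nickel alloy segment, free thermal change = 13.3×10⁻⁶×115×525 = 0.803 mm and elastic change from P = 342200×525/(2025×208×10³) = 0.4265 mm; these oppose, so the net change is 0.376 mm (segment shortens).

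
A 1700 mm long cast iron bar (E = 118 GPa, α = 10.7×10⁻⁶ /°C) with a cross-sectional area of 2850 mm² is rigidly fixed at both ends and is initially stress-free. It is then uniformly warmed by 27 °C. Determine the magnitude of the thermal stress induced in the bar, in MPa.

With length fixed, the mechanical strain must cancel the thermal strain αΔT = 10.7×10⁻⁶ × 27 = 288.9×10⁻⁶.
σ = EαΔT = 118×10³ × 10.7×10⁻⁶ × 27 = 34.09 MPa (compressive; the bar is trying to expand).

σ ≈ 34.1 MPa (compressive)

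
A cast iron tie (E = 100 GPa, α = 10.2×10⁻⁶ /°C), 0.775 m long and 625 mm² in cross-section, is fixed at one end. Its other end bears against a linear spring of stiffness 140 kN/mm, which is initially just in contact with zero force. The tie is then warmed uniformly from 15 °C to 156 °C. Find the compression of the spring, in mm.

The unrestrained thermal change is αΔT L = 10.2×10⁻⁶ × 141 × 775 = 1.115 mm.
With a force P in the spring, the elastic change of the tie is PL/(AE) and that of the spring is P/k; compatibility requires their sum to equal δ_free.
P [ L/(AE) + 1/k ] = δ_free → P [ 775/(625×100×10³) + 1/(140×10³) ] = 1.115.
P = 1.115 / 1.954×10⁻⁵ = 57030 N.
Spring compression = P/k = 57030/(140×10³) = 0.4074 mm.

δ ≈ 0.407 mm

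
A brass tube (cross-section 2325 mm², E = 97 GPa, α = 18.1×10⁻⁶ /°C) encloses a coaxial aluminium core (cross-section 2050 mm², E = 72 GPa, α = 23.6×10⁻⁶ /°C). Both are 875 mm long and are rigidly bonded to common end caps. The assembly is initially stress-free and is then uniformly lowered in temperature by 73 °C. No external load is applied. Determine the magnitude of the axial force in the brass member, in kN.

P ≈ 35.8 kN (compressive in the brass)

The aluminium has the larger α, so on cooling it would change length more than the brass if both were free. The rigid plates force a common final length, so the aluminium is put into tension and the brass into compression, with equal and opposite forces P (no external load).
Setting the final lengths equal and cancelling L: (α₁ − α₂)ΔT = P/(A₁E₁) + P/(A₂E₂).
|α₁ − α₂|·ΔT = 5.5×10⁻⁶ × 73 = 0.0004015.
1/(A₁E₁) + 1/(A₂E₂) = 1/(2325×97×10³) + 1/(2050×72×10³) = 1.121×10⁻⁸ N⁻¹.
P = 0.0004015 / 1.121×10⁻⁸ = 35820 N = 35.82 kN.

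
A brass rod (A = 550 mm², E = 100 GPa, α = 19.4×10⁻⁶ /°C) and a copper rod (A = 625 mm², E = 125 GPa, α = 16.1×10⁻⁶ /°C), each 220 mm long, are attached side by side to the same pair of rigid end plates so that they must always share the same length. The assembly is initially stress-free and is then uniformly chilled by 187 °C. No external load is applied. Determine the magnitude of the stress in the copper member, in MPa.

Equilibrium of a rigid end plate with no external load gives equal and opposite internal forces ±P in the two members. Since α_{brass} > α_{copper}, cooling drives the brass into tension and the copper into compression.
Setting the final lengths equal and cancelling L: (α₁ − α₂)ΔT = P/(A₁E₁) + P/(A₂E₂).
|α₁ − α₂|·ΔT = 3.3×10⁻⁶ × 187 = 0.0006171.
1/(A₁E₁) + 1/(A₂E₂) = 1/(550×100×10³) + 1/(625×125×10³) = 3.098×10⁻⁸ N⁻¹.
P = 0.0006171 / 3.098×10⁻⁸ = 19920 N = 19.92 kN.
σ_{copper} = P/A₂ = 19920/625 = 31.87 MPa, compressive.

σ ≈ 31.9 MPa (compressive)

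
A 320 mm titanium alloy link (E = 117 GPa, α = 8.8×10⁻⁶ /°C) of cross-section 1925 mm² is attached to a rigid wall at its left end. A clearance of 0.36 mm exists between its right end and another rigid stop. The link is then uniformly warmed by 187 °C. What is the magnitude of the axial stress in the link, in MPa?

If the wall were absent the link would grow by αΔT L = 8.8×10⁻⁶ × 187 × 320 = 0.5266 mm.
The gap closes (δ_free > 0.36 mm) and the wall then resists a further 0.5266 − 0.36 = 0.1666 mm of expansion.
That suppressed elongation corresponds to σ = E·Δ/L = 117×10³ × 0.1666/320 = 60.91 MPa.

σ ≈ 60.9 MPa (compressive)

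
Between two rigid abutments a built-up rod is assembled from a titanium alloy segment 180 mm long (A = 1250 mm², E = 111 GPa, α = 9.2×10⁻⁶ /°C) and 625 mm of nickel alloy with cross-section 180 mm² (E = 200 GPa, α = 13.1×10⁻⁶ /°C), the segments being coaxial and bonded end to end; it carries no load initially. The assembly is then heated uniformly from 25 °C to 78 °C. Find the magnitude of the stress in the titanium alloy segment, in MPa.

σ ≈ 22.4 MPa (compressive)

If the supports were absent, the total length change would be Σ αᵢΔT Lᵢ = 9.2×10⁻⁶×53×180 + 13.1×10⁻⁶×53×625 = 0.5217 mm.
The rigid supports impose zero overall length change; the single axial force P common to all segments must satisfy P Σ Lᵢ/(AᵢEᵢ) = δ_free.
The series flexibility is Σ Lᵢ/(AᵢEᵢ) = 180/(1250×111×10³) + 625/(180×200×10³) = 1.866×10⁻⁵ mm/N.
So P = 0.5217 / 1.866×10⁻⁵ = 27.96 kN, compressive.
σ_{titanium alloy} = P / A = 27960 / 1250 = 22.37 MPa.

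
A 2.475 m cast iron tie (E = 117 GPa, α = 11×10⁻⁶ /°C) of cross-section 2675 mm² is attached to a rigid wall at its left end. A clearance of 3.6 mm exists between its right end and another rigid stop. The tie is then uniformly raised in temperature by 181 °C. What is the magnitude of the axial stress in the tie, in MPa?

Unrestrained expansion: δ_free = αΔT L = 11×10⁻⁶ × 181 × 2475 = 4.928 mm.
This exceeds the 3.6 mm gap, so the wall pushes back. The portion of expansion that must be recovered elastically is δ_free − gap = 4.928 − 3.6 = 1.328 mm.
That suppressed elongation corresponds to σ = E·Δ/L = 117×10³ × 1.328/2475 = 62.77 MPa.

σ ≈ 62.8 MPa (compressive)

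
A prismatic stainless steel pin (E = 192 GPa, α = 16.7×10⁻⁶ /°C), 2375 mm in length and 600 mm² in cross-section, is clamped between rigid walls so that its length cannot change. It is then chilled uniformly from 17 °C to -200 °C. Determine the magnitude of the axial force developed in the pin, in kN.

P ≈ 417 kN (tensile)

With zero net strain, σ = E·αΔT = 192 GPa × 16.7×10⁻⁶ × 217 = 695.8 MPa.
Axial force P = σA = 695.8 × 600 = 417500 N = 417.5 kN, tensile.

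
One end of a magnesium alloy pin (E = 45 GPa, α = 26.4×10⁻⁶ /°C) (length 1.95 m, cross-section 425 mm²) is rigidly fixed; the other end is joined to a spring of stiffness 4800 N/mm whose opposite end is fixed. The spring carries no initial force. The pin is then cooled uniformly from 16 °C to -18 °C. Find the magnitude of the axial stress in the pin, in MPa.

σ ≈ 13.3 MPa (tensile)

If the spring were absent the pin would shorten by αΔT L = 26.4×10⁻⁶ × 34 × 1950 = 1.75 mm.
Let P be the tensile force in the spring. The pin extends elastically by PL/(AE) and the spring stretches by P/k; together these equal δ_free.
P [ L/(AE) + 1/k ] = δ_free → P [ 1950/(425×45×10³) + 1/(4800) ] = 1.75.
P = 1.75 / 0.0003103 = 5641 N.
σ = P/A = 5641/425 = 13.27 MPa.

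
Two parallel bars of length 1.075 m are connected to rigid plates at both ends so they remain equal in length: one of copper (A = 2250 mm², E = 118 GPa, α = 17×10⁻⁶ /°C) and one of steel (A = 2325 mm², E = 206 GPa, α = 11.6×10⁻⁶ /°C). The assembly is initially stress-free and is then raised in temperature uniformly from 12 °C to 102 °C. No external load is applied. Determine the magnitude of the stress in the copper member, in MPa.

Both members must finish at the same length. With the larger α, the copper tends to over-expand; the plates restrain it, putting the copper in compression and the steel in tension. With no external load the two internal forces are equal and opposite, magnitude P.
Setting the final lengths equal and cancelling L: (α₁ − α₂)ΔT = P/(A₁E₁) + P/(A₂E₂).
|α₁ − α₂|·ΔT = 5.4×10⁻⁶ × 90 = 0.000486.
1/(A₁E₁) + 1/(A₂E₂) = 1/(2250×118×10³) + 1/(2325×206×10³) = 5.854×10⁻⁹ N⁻¹.
So P = 0.000486 / 5.854×10⁻⁹ = 83.01 kN.
σ_{copper} = P/A₁ = 83010/2250 = 36.9 MPa, compressive.

σ ≈ 36.9 MPa (compressive)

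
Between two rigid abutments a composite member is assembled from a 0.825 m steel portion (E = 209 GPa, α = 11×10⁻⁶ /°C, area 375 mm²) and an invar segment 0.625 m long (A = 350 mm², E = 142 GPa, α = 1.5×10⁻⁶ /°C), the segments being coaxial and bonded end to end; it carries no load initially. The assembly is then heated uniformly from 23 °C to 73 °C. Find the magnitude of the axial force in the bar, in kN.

Free thermal expansion of the whole bar: Σ αᵢΔT Lᵢ = 11×10⁻⁶×50×825 + 1.5×10⁻⁶×50×625 = 0.5006 mm.
Since the ends are fixed, an axial force P builds up, equal in every segment, with P · Σ Lᵢ/(AᵢEᵢ) = δ_free.
The series flexibility is Σ Lᵢ/(AᵢEᵢ) = 825/(375×209×10³) + 625/(350×142×10³) = 2.31×10⁻⁵ mm/N.
P = 0.5006 / 2.31×10⁻⁵ = 21670 N = 21.67 kN, compressive.

P ≈ 21.7 kN (compressive)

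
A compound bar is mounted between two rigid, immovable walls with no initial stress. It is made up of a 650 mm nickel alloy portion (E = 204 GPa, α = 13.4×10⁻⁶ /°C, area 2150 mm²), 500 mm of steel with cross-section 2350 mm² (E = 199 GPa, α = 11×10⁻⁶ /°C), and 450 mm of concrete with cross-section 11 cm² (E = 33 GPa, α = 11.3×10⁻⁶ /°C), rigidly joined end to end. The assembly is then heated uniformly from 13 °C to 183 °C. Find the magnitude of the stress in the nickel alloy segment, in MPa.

Free thermal expansion of the whole bar: Σ αᵢΔT Lᵢ = 13.4×10⁻⁶×170×650 + 11×10⁻⁶×170×500 + 11.3×10⁻⁶×170×450 = 3.28 mm.
Since the ends are fixed, an axial force P builds up, equal in every segment, with P · Σ Lᵢ/(AᵢEᵢ) = δ_free.
Σ Lᵢ/(AᵢEᵢ) = 650/(2150×204×10³) + 500/(2350×199×10³) + 450/(1100×33×10³) = 1.495×10⁻⁵ mm/N.
Hence P = δ_free / Σ(L/AE) = 3.28/1.495×10⁻⁵ = 219.4 kN (compressive).
σ_{nickel alloy} = P / A = 219400 / 2150 = 102.1 MPa.

σ ≈ 102 MPa (compressive)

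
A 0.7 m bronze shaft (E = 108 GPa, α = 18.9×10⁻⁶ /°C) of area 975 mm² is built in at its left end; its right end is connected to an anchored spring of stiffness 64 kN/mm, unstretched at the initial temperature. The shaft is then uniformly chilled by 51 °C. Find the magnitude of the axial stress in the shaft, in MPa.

σ ≈ 31.1 MPa (tensile)

If the spring were absent the shaft would shorten by αΔT L = 18.9×10⁻⁶ × 51 × 700 = 0.6747 mm.
Let P be the tensile force in the spring. The shaft extends elastically by PL/(AE) and the spring stretches by P/k; together these equal δ_free.
So P = δ_free / [L/(AE) + 1/k] = 0.6747 / [ 700/(975×108×10³) + 1/(64×10³) ].
P = 0.6747 / 2.227×10⁻⁵ = 30290 N.
σ = P/A = 30290/975 = 31.07 MPa.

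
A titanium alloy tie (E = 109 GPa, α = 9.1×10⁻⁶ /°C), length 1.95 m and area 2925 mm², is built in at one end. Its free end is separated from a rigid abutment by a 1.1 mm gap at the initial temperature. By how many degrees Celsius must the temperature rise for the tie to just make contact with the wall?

The gap closes when αΔT L = 1.1 mm, since the tie is still unstressed at that instant.
So ΔT = g/(αL) = 1.1/(9.1×10⁻⁶ × 1950) = 61.99 °C.

ΔT ≈ 62 °C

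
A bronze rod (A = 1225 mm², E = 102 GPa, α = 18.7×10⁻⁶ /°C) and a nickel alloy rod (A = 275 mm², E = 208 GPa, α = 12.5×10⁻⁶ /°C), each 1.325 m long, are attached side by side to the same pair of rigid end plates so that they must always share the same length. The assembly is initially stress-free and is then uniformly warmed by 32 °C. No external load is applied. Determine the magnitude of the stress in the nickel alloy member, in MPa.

Both members must finish at the same length. With the larger α, the bronze tends to over-expand; the plates restrain it, putting the bronze in compression and the nickel alloy in tension. With no external load the two internal forces are equal and opposite, magnitude P.
Compatibility of the two members (thermal + elastic change equal): (α₁ − α₂)ΔT = P·[1/(A₁E₁) + 1/(A₂E₂)].
|α₁ − α₂|·ΔT = 6.2×10⁻⁶ × 32 = 0.0001984.
1/(A₁E₁) + 1/(A₂E₂) = 1/(1225×102×10³) + 1/(275×208×10³) = 2.549×10⁻⁸ N⁻¹.
P = 0.0001984 / 2.549×10⁻⁸ = 7785 N = 7.785 kN.
σ_{nickel alloy} = P/A₂ = 7785/275 = 28.31 MPa, tensile.

σ ≈ 28.3 MPa (tensile)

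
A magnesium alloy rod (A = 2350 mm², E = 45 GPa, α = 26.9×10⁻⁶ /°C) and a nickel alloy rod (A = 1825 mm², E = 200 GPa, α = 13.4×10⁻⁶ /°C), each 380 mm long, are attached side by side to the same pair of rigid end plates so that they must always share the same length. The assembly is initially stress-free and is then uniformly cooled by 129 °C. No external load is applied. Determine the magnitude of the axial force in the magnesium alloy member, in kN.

Both members must finish at the same length. With the larger α, the magnesium alloy tends to over-contract; the plates restrain it, putting the magnesium alloy in tension and the nickel alloy in compression. With no external load the two internal forces are equal and opposite, magnitude P.
Compatibility of the two members (thermal + elastic change equal): (α₁ − α₂)ΔT = P·[1/(A₁E₁) + 1/(A₂E₂)].
|α₁ − α₂|·ΔT = 13.5×10⁻⁶ × 129 = 0.001741.
1/(A₁E₁) + 1/(A₂E₂) = 1/(2350×45×10³) + 1/(1825×200×10³) = 1.22×10⁻⁸ N⁻¹.
So P = 0.001741 / 1.22×10⁻⁸ = 142.8 kN.

P ≈ 143 kN (tensile in the magnesium alloy)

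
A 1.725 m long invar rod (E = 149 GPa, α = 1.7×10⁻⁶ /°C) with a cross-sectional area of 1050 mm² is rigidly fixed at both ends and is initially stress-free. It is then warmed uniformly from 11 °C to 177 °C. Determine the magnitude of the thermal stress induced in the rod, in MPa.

σ ≈ 42 MPa (compressive)

Because both ends are immovable the net strain is zero, and the suppressed thermal strain is αΔT = 1.7×10⁻⁶ × 166 = 282.2×10⁻⁶.
Hence σ = E·αΔT = 149×10³ × 282.2×10⁻⁶ = 42.05 MPa, compressive.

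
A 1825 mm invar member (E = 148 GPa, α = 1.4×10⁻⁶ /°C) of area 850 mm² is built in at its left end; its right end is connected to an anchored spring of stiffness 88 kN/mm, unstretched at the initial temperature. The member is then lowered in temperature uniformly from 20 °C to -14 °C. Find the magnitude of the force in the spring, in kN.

The unrestrained thermal change is αΔT L = 1.4×10⁻⁶ × 34 × 1825 = 0.08687 mm.
With a force P in the spring, the elastic change of the member is PL/(AE) and that of the spring is P/k; compatibility requires their sum to equal δ_free.
So P = δ_free / [L/(AE) + 1/k] = 0.08687 / [ 1825/(850×148×10³) + 1/(88×10³) ].
P = 0.08687 / 2.587×10⁻⁵ = 3358 N.

P ≈ 3.36 kN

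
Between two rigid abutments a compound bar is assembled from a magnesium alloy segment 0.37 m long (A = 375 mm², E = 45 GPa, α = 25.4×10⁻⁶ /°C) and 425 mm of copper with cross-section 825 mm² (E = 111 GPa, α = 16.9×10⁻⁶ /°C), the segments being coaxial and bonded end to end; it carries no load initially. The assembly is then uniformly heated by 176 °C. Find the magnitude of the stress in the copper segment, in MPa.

σ ≈ 133 MPa (compressive)

Free thermal expansion of the whole bar: Σ αᵢΔT Lᵢ = 25.4×10⁻⁶×176×370 + 16.9×10⁻⁶×176×425 = 2.918 mm.
The rigid supports impose zero overall length change; the single axial force P common to all segments must satisfy P Σ Lᵢ/(AᵢEᵢ) = δ_free.
The series flexibility is Σ Lᵢ/(AᵢEᵢ) = 370/(375×45×10³) + 425/(825×111×10³) = 2.657×10⁻⁵ mm/N.
P = 2.918 / 2.657×10⁻⁵ = 109800 N = 109.8 kN, compressive.
σ_{copper} = P / A = 109800 / 825 = 133.1 MPa.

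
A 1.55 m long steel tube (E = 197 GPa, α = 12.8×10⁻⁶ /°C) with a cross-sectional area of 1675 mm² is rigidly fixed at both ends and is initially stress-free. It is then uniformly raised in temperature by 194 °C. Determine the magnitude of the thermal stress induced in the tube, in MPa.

Because both ends are immovable the net strain is zero, and the suppressed thermal strain is αΔT = 12.8×10⁻⁶ × 194 = 2483.2×10⁻⁶.
Hence σ = E·αΔT = 197×10³ × 2483.2×10⁻⁶ = 489.2 MPa, compressive.

σ ≈ 489 MPa (compressive)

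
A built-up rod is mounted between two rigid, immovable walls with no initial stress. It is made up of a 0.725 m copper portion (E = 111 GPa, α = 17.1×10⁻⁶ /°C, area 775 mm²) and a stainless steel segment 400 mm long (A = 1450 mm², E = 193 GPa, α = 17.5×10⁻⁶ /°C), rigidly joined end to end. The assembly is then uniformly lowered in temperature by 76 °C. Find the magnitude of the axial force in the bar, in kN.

P ≈ 150 kN (tensile)

If the supports were absent, the total length change would be Σ αᵢΔT Lᵢ = 17.1×10⁻⁶×76×725 + 17.5×10⁻⁶×76×400 = 1.474 mm.
The walls prevent any net length change, so an axial force P (same in every segment) develops. Compatibility: P · Σ Lᵢ/(AᵢEᵢ) = δ_free.
Σ Lᵢ/(AᵢEᵢ) = 725/(775×111×10³) + 400/(1450×193×10³) = 9.857×10⁻⁶ mm/N.
So P = 1.474 / 9.857×10⁻⁶ = 149.6 kN, tensile.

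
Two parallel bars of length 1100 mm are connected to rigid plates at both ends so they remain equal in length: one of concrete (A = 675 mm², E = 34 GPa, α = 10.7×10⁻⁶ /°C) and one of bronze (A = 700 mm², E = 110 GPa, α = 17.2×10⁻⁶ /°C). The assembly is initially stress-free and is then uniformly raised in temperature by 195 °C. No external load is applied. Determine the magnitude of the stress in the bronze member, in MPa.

σ ≈ 32 MPa (compressive)

Both members must finish at the same length. With the larger α, the bronze tends to over-expand; the plates restrain it, putting the bronze in compression and the concrete in tension. With no external load the two internal forces are equal and opposite, magnitude P.
Setting the final lengths equal and cancelling L: (α₁ − α₂)ΔT = P/(A₁E₁) + P/(A₂E₂).
|α₁ − α₂|·ΔT = 6.5×10⁻⁶ × 195 = 0.001267.
1/(A₁E₁) + 1/(A₂E₂) = 1/(675×34×10³) + 1/(700×110×10³) = 5.656×10⁻⁸ N⁻¹.
So P = 0.001267 / 5.656×10⁻⁸ = 22.41 kN.
σ_{bronze} = P/A₂ = 22410/700 = 32.01 MPa, compressive.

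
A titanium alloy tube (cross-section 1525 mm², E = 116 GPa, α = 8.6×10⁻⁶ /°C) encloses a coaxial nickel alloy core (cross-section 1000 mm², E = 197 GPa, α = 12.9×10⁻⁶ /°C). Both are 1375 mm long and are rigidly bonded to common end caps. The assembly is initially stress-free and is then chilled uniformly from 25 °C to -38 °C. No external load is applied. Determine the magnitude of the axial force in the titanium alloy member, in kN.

The nickel alloy has the larger α, so on cooling it would change length more than the titanium alloy if both were free. The rigid plates force a common final length, so the nickel alloy is put into tension and the titanium alloy into compression, with equal and opposite forces P (no external load).
Setting the final lengths equal and cancelling L: (α₁ − α₂)ΔT = P/(A₁E₁) + P/(A₂E₂).
|α₁ − α₂|·ΔT = 4.3×10⁻⁶ × 63 = 0.0002709.
1/(A₁E₁) + 1/(A₂E₂) = 1/(1525×116×10³) + 1/(1000×197×10³) = 1.073×10⁻⁸ N⁻¹.
P = 0.0002709 / 1.073×10⁻⁸ = 25250 N = 25.25 kN.

P ≈ 25.2 kN (compressive in the titanium alloy)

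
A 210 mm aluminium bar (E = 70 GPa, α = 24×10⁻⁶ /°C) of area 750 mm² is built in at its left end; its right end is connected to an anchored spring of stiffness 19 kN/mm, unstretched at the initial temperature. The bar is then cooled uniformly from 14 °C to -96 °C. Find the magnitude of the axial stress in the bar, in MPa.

Free thermal contraction: δ_free = αΔT L = 24×10⁻⁶ × 110 × 210 = 0.5544 mm.
With a force P in the spring, the elastic change of the bar is PL/(AE) and that of the spring is P/k; compatibility requires their sum to equal δ_free.
So P = δ_free / [L/(AE) + 1/k] = 0.5544 / [ 210/(750×70×10³) + 1/(19×10³) ].
P = 0.5544 / 5.663×10⁻⁵ = 9790 N.
σ = P/A = 9790/750 = 13.05 MPa.

σ ≈ 13.1 MPa (tensile)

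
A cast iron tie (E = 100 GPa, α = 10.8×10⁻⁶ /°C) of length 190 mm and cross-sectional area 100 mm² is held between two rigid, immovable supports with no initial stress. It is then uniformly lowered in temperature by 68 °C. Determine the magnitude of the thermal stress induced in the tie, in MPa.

σ ≈ 73.4 MPa (tensile)

Because both ends are immovable the net strain is zero, and the suppressed thermal strain is αΔT = 10.8×10⁻⁶ × 68 = 734.4×10⁻⁶.
σ = EαΔT = 100×10³ × 10.8×10⁻⁶ × 68 = 73.44 MPa (tensile; the tie is trying to contract).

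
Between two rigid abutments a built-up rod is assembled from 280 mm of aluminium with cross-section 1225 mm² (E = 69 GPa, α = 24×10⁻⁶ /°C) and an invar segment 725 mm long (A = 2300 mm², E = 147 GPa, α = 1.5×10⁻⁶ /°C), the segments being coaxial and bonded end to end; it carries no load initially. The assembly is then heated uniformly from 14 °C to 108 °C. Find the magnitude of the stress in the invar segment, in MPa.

Free thermal expansion of the whole bar: Σ αᵢΔT Lᵢ = 24×10⁻⁶×94×280 + 1.5×10⁻⁶×94×725 = 0.7339 mm.
Since the ends are fixed, an axial force P builds up, equal in every segment, with P · Σ Lᵢ/(AᵢEᵢ) = δ_free.
The series flexibility is Σ Lᵢ/(AᵢEᵢ) = 280/(1225×69×10³) + 725/(2300×147×10³) = 5.457×10⁻⁶ mm/N.
So P = 0.7339 / 5.457×10⁻⁶ = 134.5 kN, compressive.
σ_{invar} = P / A = 134500 / 2300 = 58.47 MPa.

σ ≈ 58.5 MPa (compressive)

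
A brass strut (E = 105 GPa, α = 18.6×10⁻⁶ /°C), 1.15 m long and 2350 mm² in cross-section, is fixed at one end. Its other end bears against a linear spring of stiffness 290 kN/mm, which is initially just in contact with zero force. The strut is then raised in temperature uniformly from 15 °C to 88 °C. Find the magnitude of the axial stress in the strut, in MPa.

σ ≈ 81.9 MPa (compressive)

Free thermal expansion: δ_free = αΔT L = 18.6×10⁻⁶ × 73 × 1150 = 1.561 mm.
With a force P in the spring, the elastic change of the strut is PL/(AE) and that of the spring is P/k; compatibility requires their sum to equal δ_free.
P [ L/(AE) + 1/k ] = δ_free → P [ 1150/(2350×105×10³) + 1/(290×10³) ] = 1.561.
P = 1.561 / 8.109×10⁻⁶ = 192600 N.
σ = P/A = 192600/2350 = 81.94 MPa.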